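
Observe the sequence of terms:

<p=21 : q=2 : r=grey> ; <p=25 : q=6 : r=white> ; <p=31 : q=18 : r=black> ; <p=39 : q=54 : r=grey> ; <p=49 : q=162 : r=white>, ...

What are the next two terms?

<p=61 : q=486 : r=black>, <p=75 : q=1458 : r=grey>

P — differences are 4, 6, 8, … (increasing by 2 each time): 21, 25, 31, 39, 49 → 61 → 75.
Q: ×3 each step; 2, 6, 18, 54, 162 → 486 → 1458.
R goes grey, white, black, grey, white → black → grey (repeats grey → white → black).
Putting the parts together: <p=61 : q=486 : r=black> and then <p=75 : q=1458 : r=grey>.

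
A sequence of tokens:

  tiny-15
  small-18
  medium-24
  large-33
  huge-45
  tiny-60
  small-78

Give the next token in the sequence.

medium-99

Size: repeats tiny → small → medium → large → huge; tiny, small, medium, large, huge, tiny, small → medium.
Second component goes 15, 18, 24, 33, 45, 60, 78 → 99 (differences are 3, 6, 9, … (increasing by 3 each time)).
Putting it together: medium-99.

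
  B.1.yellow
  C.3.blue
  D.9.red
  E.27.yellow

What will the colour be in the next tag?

blue

Colour: yellow, blue, red, yellow → blue (repeats yellow → blue → red).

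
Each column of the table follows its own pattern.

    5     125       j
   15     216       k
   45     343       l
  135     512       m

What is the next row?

First component goes 5, 15, 45, 135 → 405 (×3 each step).
Second component: 125, 216, 343, 512 → 729 (perfect cubes: 5³, 6³, 7³, …).
Letter: letters move forward 1 place in the alphabet; j, k, l, m → n.
So the next row is 405  729  n.

405  729  n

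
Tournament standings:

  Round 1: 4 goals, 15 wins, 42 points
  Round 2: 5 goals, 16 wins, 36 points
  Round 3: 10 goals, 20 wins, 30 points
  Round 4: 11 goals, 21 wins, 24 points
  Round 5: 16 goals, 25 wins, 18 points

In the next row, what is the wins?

26

Wins goes 15, 16, 20, 21, 25 → 26 (alternating steps +1, +4, +1, +4, …).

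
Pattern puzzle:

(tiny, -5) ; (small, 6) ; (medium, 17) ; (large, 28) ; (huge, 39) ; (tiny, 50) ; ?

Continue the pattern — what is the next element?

Size — repeats tiny → small → medium → large → huge: tiny, small, medium, large, huge, tiny → small.
Second slot goes -5, 6, 17, 28, 39, 50 → 61 (+11 each step).
So the next element is (small, 61).

(small, 61)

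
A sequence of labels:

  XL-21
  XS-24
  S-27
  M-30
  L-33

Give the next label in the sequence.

XL-36

Size — runs through clothing sizes XS→XL: XL, XS, S, M, L → XL.
Second component: 21, 24, 27, 30, 33 → 36 (+3 each step).
So the next label is XL-36.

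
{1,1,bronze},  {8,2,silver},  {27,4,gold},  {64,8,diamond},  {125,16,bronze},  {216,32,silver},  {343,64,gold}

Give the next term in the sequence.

First coordinate goes 1, 8, 27, 64, 125, 216, 343 → 512 (perfect cubes: 1³, 2³, 3³, …).
Second coordinate: 1, 2, 4, 8, 16, 32, 64 → 128 (×2 each step).
Rank: repeats bronze → silver → gold → diamond; bronze, silver, gold, diamond, bronze, silver, gold → diamond.
Putting it together: {512,128,diamond}.

{512,128,diamond}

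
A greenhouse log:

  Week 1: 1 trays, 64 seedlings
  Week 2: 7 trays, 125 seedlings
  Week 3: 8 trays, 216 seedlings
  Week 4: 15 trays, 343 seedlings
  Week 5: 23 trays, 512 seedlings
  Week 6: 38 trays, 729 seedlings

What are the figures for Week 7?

61 trays, 1000 seedlings

Trays — each term is the sum of the two before it: 1, 7, 8, 15, 23, 38 → 61.
Seedlings — perfect cubes: 4³, 5³, 6³, …: 64, 125, 216, 343, 512, 729 → 1000.
Putting it together: 61 trays, 1000 seedlings.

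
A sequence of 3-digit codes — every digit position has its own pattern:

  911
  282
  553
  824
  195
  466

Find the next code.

First digit: +3 each step, mod 10; 9, 2, 5, 8, 1, 4 → 7.
Second digit: −3 each step, mod 10, so 1, 8, 5, 2, 9, 6 → 3.
Third digit goes 1, 2, 3, 4, 5, 6 → 7 (+1 each step, mod 10).
Putting it together: 737.

737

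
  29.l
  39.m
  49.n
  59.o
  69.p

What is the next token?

79.q

For the first component, +10 each step: 29, 39, 49, 59, 69 → 79.
For the letter, letters move forward 1 place in the alphabet: l, m, n, o, p → q.
Putting it together: 79.q.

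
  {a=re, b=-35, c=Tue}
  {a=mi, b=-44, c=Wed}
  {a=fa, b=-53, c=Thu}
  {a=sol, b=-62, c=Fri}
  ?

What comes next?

{a=la, b=-71, c=Sat}

A — runs through the solfège scale do→ti: re, mi, fa, sol → la.
For the b, −9 each step: -35, -44, -53, -62 → -71.
C: runs through the weekdays Mon→Sun, so Tue, Wed, Thu, Fri → Sat.
So the next term is {a=la, b=-71, c=Sat}.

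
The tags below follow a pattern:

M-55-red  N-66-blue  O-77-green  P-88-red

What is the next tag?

For the letter, letters move forward 1 place in the alphabet: M, N, O, P → Q.
Second component: +11 each step, so 55, 66, 77, 88 → 99.
Colour — repeats red → blue → green: red, blue, green, red → blue.
Combining the parts gives Q-99-blue.

Q-99-blue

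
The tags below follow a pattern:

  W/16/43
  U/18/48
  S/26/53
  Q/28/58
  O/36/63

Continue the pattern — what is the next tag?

M/38/68

Letter: letters move back 2 places in the alphabet, so W, U, S, Q, O → M.
Second component: alternating steps +2, +8, +2, +8, …, so 16, 18, 26, 28, 36 → 38.
Third component: +5 each step, so 43, 48, 53, 58, 63 → 68.
Combining the parts gives M/38/68.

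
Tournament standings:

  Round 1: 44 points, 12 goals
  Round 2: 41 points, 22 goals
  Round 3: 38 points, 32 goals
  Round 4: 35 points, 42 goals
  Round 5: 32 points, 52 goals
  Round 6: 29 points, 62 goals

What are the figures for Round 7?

For the points, −3 each step: 44, 41, 38, 35, 32, 29 → 26.
Goals: +10 each step, so 12, 22, 32, 42, 52, 62 → 72.
Combining the parts gives 26 points, 72 goals.

26 points, 72 goals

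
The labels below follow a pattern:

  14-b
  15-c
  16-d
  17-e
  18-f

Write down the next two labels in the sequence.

First component: +1 each step, so 14, 15, 16, 17, 18 → 19 → 20.
Letter: letters move forward 1 place in the alphabet; b, c, d, e, f → g → h.
So the next two labels are 19-g and 20-h.

19-g, 20-h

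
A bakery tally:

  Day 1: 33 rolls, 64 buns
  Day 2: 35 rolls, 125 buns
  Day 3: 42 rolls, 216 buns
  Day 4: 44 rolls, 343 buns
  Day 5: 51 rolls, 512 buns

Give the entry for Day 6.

Rolls: alternating steps +2, +7, +2, +7, …; 33, 35, 42, 44, 51 → 53.
For the buns, perfect cubes: 4³, 5³, 6³, …: 64, 125, 216, 343, 512 → 729.
Combining the parts gives 53 rolls, 729 buns.

53 rolls, 729 buns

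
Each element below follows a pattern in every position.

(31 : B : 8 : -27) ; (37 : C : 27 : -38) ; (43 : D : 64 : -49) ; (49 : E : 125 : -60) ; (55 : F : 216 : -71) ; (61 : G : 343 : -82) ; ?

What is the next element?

(67 : H : 512 : -93)

For the first entry, +6 each step: 31, 37, 43, 49, 55, 61 → 67.
Letter: letters move forward 1 place in the alphabet; B, C, D, E, F, G → H.
Third entry: 8, 27, 64, 125, 216, 343 → 512 (perfect cubes: 2³, 3³, 4³, …).
Fourth entry: -27, -38, -49, -60, -71, -82 → -93 (−11 each step).
So the next element is (67 : H : 512 : -93).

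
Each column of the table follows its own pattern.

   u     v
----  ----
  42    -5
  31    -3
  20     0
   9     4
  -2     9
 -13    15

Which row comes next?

Column u — −11 each step: 42, 31, 20, 9, -2, -13 → -24.
Column v — differences are 2, 3, 4, … (increasing by 1 each time): -5, -3, 0, 4, 9, 15 → 22.
So the next row is -24  22.

-24  22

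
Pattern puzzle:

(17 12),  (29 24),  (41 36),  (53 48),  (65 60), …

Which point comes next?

(77 72)

For the first coordinate, +12 each step: 17, 29, 41, 53, 65 → 77.
Second coordinate: always 5 less than the first coordinate; 12, 24, 36, 48, 60 → 72.
Combining the parts gives (77 72).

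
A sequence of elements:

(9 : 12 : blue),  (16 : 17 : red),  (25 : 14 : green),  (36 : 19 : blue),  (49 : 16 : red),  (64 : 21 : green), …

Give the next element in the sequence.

(81 : 18 : blue)

First value: perfect squares: 3², 4², 5², …, so 9, 16, 25, 36, 49, 64 → 81.
Second value — alternating steps +5, −3, +5, −3, …: 12, 17, 14, 19, 16, 21 → 18.
Colour: repeats blue → red → green; blue, red, green, blue, red, green → blue.
Combining the parts gives (81 : 18 : blue).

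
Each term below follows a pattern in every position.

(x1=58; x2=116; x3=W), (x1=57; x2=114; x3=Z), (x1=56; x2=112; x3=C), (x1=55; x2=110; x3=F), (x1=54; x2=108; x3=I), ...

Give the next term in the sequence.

(x1=53; x2=106; x3=L)

X1 goes 58, 57, 56, 55, 54 → 53 (−1 each step).
X2: always 2 × the x1, so 116, 114, 112, 110, 108 → 106.
X3: letters move forward 3 places in the alphabet, wrapping Z→A, so W, Z, C, F, I → L.
Combining the parts gives (x1=53; x2=106; x3=L).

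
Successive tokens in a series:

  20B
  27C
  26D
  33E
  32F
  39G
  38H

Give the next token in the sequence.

First component — alternating steps +7, −1, +7, −1, …: 20, 27, 26, 33, 32, 39, 38 → 45.
Letter goes B, C, D, E, F, G, H → I (letters move forward 1 place in the alphabet).
Putting it together: 45I.

45I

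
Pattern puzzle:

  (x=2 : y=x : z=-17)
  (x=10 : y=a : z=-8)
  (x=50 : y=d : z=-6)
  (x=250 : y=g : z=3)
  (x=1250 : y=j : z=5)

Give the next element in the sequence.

X: ×5 each step; 2, 10, 50, 250, 1250 → 6250.
Y: letters move forward 3 places in the alphabet, wrapping Z→A, so x, a, d, g, j → m.
Z: alternating steps +9, +2, +9, +2, …; -17, -8, -6, 3, 5 → 14.
So the next element is (x=6250 : y=m : z=14).

(x=6250 : y=m : z=14)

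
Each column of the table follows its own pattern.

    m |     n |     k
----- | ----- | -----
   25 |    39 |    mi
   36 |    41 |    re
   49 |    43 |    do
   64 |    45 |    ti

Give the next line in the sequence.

81  47  la

Column m: 25, 36, 49, 64 → 81 (perfect squares: 5², 6², 7², …).
Column n: 39, 41, 43, 45 → 47 (+2 each step).
Column k goes mi, re, do, ti → la (runs backward through the solfège scale do→ti).
Putting it together: 81  47  la.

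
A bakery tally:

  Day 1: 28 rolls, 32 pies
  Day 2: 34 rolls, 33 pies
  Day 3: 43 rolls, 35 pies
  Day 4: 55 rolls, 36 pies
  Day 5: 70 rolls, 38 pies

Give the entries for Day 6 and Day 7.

Rolls: differences are 6, 9, 12, … (increasing by 3 each time); 28, 34, 43, 55, 70 → 88 → 109.
Pies — alternating steps +1, +2, +1, +2, …: 32, 33, 35, 36, 38 → 39 → 41.
So the next two rows are 88 rolls, 39 pies and 109 rolls, 41 pies.

88 rolls, 39 pies; 109 rolls, 41 pies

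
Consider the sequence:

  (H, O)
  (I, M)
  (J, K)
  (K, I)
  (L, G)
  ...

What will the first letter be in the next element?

M

For the first letter, letters move forward 1 place in the alphabet: H, I, J, K, L → M.
Second letter — letters move back 2 places in the alphabet: O, M, K, I, G → E.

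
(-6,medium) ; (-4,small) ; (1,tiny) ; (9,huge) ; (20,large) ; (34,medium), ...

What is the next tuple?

(51,small)

First part: differences are 2, 5, 8, … (increasing by 3 each time), so -6, -4, 1, 9, 20, 34 → 51.
For the size, repeats medium → small → tiny → huge → large: medium, small, tiny, huge, large, medium → small.
So the next tuple is (51,small).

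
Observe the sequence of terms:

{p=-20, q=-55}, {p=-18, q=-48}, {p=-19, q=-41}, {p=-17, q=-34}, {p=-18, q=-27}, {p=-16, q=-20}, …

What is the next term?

{p=-17, q=-13}

For the p, alternating steps +2, −1, +2, −1, …: -20, -18, -19, -17, -18, -16 → -17.
Q — +7 each step: -55, -48, -41, -34, -27, -20 → -13.
Combining the parts gives {p=-17, q=-13}.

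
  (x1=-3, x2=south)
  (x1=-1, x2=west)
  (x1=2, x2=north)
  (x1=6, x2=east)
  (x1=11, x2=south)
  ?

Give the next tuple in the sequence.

(x1=17, x2=west)

X1 — differences are 2, 3, 4, … (increasing by 1 each time): -3, -1, 2, 6, 11 → 17.
X2 — repeats south → west → north → east: south, west, north, east, south → west.
So the next tuple is (x1=17, x2=west).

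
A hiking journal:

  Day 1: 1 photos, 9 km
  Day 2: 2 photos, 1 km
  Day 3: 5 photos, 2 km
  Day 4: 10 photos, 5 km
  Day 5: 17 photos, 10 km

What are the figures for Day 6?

26 photos, 17 km

Photos — differences are 1, 3, 5, … (increasing by 2 each time): 1, 2, 5, 10, 17 → 26.
Km: 9, 1, 2, 5, 10 → 17 (always the previous value of the photos).
Combining the parts gives 26 photos, 17 km.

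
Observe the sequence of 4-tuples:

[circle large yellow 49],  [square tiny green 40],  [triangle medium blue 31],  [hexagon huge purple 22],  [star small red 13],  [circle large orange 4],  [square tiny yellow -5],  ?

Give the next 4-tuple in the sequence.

[triangle medium green -14]

Shape goes circle, square, triangle, hexagon, star, circle, square → triangle (repeats circle → square → triangle → hexagon → star).
Size — repeats large → tiny → medium → huge → small: large, tiny, medium, huge, small, large, tiny → medium.
Colour: repeats yellow → green → blue → purple → red → orange; yellow, green, blue, purple, red, orange, yellow → green.
Fourth coordinate — −9 each step: 49, 40, 31, 22, 13, 4, -5 → -14.
So the next 4-tuple is [triangle medium green -14].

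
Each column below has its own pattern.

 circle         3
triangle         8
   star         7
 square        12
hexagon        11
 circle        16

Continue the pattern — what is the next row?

triangle  15

Shape: repeats circle → triangle → star → square → hexagon, so circle, triangle, star, square, hexagon, circle → triangle.
Second component — alternating steps +5, −1, +5, −1, …: 3, 8, 7, 12, 11, 16 → 15.
Putting it together: triangle  15.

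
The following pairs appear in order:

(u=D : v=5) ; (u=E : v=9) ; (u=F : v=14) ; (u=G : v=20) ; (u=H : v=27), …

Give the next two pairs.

U: letters move forward 1 place in the alphabet, so D, E, F, G, H → I → J.
V goes 5, 9, 14, 20, 27 → 35 → 44 (differences are 4, 5, 6, … (increasing by 1 each time)).
So the next two pairs are (u=I : v=35) and (u=J : v=44).

(u=I : v=35), (u=J : v=44)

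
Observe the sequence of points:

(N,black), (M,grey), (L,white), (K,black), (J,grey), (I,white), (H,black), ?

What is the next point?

(G,grey)

Letter: letters move back 1 place in the alphabet; N, M, L, K, J, I, H → G.
Shade: repeats black → grey → white; black, grey, white, black, grey, white, black → grey.
So the next point is (G,grey).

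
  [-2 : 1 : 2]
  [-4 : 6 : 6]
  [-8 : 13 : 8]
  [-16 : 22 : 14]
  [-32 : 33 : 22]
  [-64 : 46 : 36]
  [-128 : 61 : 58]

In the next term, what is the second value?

Second value: differences are 5, 7, 9, … (increasing by 2 each time); 1, 6, 13, 22, 33, 46, 61 → 78.

78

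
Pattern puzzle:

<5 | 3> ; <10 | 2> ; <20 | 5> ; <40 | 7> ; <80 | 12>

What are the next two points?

<160 | 19>, <320 | 31>

First coordinate: ×2 each step; 5, 10, 20, 40, 80 → 160 → 320.
Second coordinate: each term is the sum of the two before it, so 3, 2, 5, 7, 12 → 19 → 31.
Putting the parts together: <160 | 19> and then <320 | 31>.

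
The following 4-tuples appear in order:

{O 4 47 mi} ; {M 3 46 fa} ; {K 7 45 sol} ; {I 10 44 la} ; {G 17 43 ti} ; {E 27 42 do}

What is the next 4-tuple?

For the letter, letters move back 2 places in the alphabet: O, M, K, I, G, E → C.
For the second component, each term is the sum of the two before it: 4, 3, 7, 10, 17, 27 → 44.
Third component — −1 each step: 47, 46, 45, 44, 43, 42 → 41.
Note: runs through the solfège scale do→ti; mi, fa, sol, la, ti, do → re.
So the next 4-tuple is {C 44 41 re}.

{C 44 41 re}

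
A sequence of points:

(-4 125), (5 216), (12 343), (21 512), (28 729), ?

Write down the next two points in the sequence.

First slot goes -4, 5, 12, 21, 28 → 37 → 44 (alternating steps +9, +7, +9, +7, …).
Second slot — perfect cubes: 5³, 6³, 7³, …: 125, 216, 343, 512, 729 → 1000 → 1331.
Putting the parts together: (37 1000) and then (44 1331).

(37 1000), (44 1331)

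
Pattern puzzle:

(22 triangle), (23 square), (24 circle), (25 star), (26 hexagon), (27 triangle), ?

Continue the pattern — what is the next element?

(28 square)

First part goes 22, 23, 24, 25, 26, 27 → 28 (+1 each step).
Shape: triangle, square, circle, star, hexagon, triangle → square (repeats triangle → square → circle → star → hexagon).
Combining the parts gives (28 square).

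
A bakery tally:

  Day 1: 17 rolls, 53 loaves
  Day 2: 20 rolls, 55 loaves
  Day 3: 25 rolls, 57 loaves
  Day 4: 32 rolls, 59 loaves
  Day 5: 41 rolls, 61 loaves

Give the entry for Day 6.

52 rolls, 63 loaves

Rolls goes 17, 20, 25, 32, 41 → 52 (differences are 3, 5, 7, … (increasing by 2 each time)).
Loaves: +2 each step, so 53, 55, 57, 59, 61 → 63.
So the next row is 52 rolls, 63 loaves.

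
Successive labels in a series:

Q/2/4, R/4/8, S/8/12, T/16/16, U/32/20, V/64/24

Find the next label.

For the letter, letters move forward 1 place in the alphabet: Q, R, S, T, U, V → W.
Second component goes 2, 4, 8, 16, 32, 64 → 128 (×2 each step).
Third component: +4 each step; 4, 8, 12, 16, 20, 24 → 28.
Combining the parts gives W/128/28.

W/128/28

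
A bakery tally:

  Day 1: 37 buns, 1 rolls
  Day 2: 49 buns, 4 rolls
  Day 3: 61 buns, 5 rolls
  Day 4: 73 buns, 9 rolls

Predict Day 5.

85 buns, 14 rolls

Buns goes 37, 49, 61, 73 → 85 (+12 each step).
Rolls goes 1, 4, 5, 9 → 14 (each term is the sum of the two before it).
Putting it together: 85 buns, 14 rolls.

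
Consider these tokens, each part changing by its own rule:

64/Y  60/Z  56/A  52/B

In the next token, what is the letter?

C

For the first component, −4 each step: 64, 60, 56, 52 → 48.
Letter — letters move forward 1 place in the alphabet, wrapping Z→A: Y, Z, A, B → C.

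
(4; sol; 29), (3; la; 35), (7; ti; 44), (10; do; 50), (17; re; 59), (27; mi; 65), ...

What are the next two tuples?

First part goes 4, 3, 7, 10, 17, 27 → 44 → 71 (each term is the sum of the two before it).
Note: runs through the solfège scale do→ti; sol, la, ti, do, re, mi → fa → sol.
For the third part, alternating steps +6, +9, +6, +9, …: 29, 35, 44, 50, 59, 65 → 74 → 80.
So the next two tuples are (44; fa; 74) and (71; sol; 80).

(44; fa; 74), (71; sol; 80)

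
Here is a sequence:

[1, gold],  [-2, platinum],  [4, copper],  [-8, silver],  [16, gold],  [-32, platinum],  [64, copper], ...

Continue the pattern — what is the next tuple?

[-128, silver]

First value: 1, -2, 4, -8, 16, -32, 64 → -128 (×(-2) each step).
For the metal, repeats gold → platinum → copper → silver: gold, platinum, copper, silver, gold, platinum, copper → silver.
So the next tuple is [-128, silver].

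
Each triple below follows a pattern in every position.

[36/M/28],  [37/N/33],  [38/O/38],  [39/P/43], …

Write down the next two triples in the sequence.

First coordinate — +1 each step: 36, 37, 38, 39 → 40 → 41.
For the letter, letters move forward 1 place in the alphabet: M, N, O, P → Q → R.
Third coordinate — +5 each step: 28, 33, 38, 43 → 48 → 53.
Putting the parts together: [40/Q/48] and then [41/R/53].

[40/Q/48], [41/R/53]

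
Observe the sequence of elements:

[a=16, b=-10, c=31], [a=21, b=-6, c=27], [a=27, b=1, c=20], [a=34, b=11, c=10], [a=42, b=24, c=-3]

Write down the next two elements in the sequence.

[a=51, b=40, c=-19], [a=61, b=59, c=-38]

A: 16, 21, 27, 34, 42 → 51 → 61 (differences are 5, 6, 7, … (increasing by 1 each time)).
B goes -10, -6, 1, 11, 24 → 40 → 59 (differences are 4, 7, 10, … (increasing by 3 each time)).
C: together with the b always sums to 21; 31, 27, 20, 10, -3 → -19 → -38.
Putting the parts together: [a=51, b=40, c=-19] and then [a=61, b=59, c=-38].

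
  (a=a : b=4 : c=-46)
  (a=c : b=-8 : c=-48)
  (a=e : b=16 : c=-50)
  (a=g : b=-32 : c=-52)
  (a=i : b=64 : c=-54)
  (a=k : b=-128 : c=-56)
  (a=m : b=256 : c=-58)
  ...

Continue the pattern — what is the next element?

A: letters move forward 2 places in the alphabet, so a, c, e, g, i, k, m → o.
B: ×(-2) each step; 4, -8, 16, -32, 64, -128, 256 → -512.
C: -46, -48, -50, -52, -54, -56, -58 → -60 (−2 each step).
Combining the parts gives (a=o : b=-512 : c=-60).

(a=o : b=-512 : c=-60)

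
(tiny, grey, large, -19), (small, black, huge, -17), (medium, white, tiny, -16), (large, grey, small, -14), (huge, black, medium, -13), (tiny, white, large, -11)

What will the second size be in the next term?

huge

For the second size, repeats large → huge → tiny → small → medium: large, huge, tiny, small, medium, large → huge.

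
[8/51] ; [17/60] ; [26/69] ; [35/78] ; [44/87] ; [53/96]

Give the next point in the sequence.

First coordinate: +9 each step, so 8, 17, 26, 35, 44, 53 → 62.
Second coordinate: +9 each step; 51, 60, 69, 78, 87, 96 → 105.
Putting it together: [62/105].

[62/105]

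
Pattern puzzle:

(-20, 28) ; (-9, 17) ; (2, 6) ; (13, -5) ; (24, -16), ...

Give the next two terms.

(35, -27), (46, -38)

For the first part, +11 each step: -20, -9, 2, 13, 24 → 35 → 46.
Second part: 28, 17, 6, -5, -16 → -27 → -38 (together with the first part always sums to 8).
So the next two terms are (35, -27) and (46, -38).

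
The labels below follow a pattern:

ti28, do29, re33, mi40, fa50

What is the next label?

sol63

Note goes ti, do, re, mi, fa → sol (runs through the solfège scale do→ti).
Second component goes 28, 29, 33, 40, 50 → 63 (differences are 1, 4, 7, … (increasing by 3 each time)).
Putting it together: sol63.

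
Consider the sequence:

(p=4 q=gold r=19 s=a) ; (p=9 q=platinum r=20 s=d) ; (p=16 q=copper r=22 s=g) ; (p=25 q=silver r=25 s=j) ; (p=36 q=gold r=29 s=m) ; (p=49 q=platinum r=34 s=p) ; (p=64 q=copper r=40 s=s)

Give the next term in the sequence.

(p=81 q=silver r=47 s=v)

P: perfect squares: 2², 3², 4², …; 4, 9, 16, 25, 36, 49, 64 → 81.
Q: repeats gold → platinum → copper → silver; gold, platinum, copper, silver, gold, platinum, copper → silver.
R: differences are 1, 2, 3, … (increasing by 1 each time); 19, 20, 22, 25, 29, 34, 40 → 47.
S: a, d, g, j, m, p, s → v (letters move forward 3 places in the alphabet).
Putting it together: (p=81 q=silver r=47 s=v).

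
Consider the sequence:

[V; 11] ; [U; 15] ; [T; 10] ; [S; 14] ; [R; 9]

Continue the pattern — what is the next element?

Letter goes V, U, T, S, R → Q (letters move back 1 place in the alphabet).
For the second part, alternating steps +4, −5, +4, −5, …: 11, 15, 10, 14, 9 → 13.
So the next element is [Q; 13].

[Q; 13]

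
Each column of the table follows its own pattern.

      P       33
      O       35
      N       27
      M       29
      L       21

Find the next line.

Letter: P, O, N, M, L → K (letters move back 1 place in the alphabet).
Second component — alternating steps +2, −8, +2, −8, …: 33, 35, 27, 29, 21 → 23.
So the next line is K  23.

K  23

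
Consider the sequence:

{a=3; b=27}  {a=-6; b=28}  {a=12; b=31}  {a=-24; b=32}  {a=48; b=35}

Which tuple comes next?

{a=-96; b=36}

A: ×(-2) each step; 3, -6, 12, -24, 48 → -96.
B: 27, 28, 31, 32, 35 → 36 (alternating steps +1, +3, +1, +3, …).
Combining the parts gives {a=-96; b=36}.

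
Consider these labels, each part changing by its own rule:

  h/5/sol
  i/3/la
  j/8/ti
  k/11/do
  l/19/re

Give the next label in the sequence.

Letter: h, i, j, k, l → m (letters move forward 1 place in the alphabet).
Second component: each term is the sum of the two before it; 5, 3, 8, 11, 19 → 30.
Note: sol, la, ti, do, re → mi (runs through the solfège scale do→ti).
Combining the parts gives m/30/mi.

m/30/mi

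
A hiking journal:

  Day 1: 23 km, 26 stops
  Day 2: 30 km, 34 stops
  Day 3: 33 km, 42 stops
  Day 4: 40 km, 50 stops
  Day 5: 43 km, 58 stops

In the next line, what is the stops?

For the km, alternating steps +7, +3, +7, +3, …: 23, 30, 33, 40, 43 → 50.
For the stops, +8 each step: 26, 34, 42, 50, 58 → 66.

66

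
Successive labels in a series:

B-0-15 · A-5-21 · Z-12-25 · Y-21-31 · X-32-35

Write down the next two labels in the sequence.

Letter: letters move back 1 place in the alphabet, wrapping A→Z; B, A, Z, Y, X → W → V.
Second component: differences are 5, 7, 9, … (increasing by 2 each time), so 0, 5, 12, 21, 32 → 45 → 60.
Third component goes 15, 21, 25, 31, 35 → 41 → 45 (alternating steps +6, +4, +6, +4, …).
Putting the parts together: W-45-41 and then V-60-45.

W-45-41, V-60-45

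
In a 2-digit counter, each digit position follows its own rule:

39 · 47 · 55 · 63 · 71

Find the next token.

First digit: +1 each step, mod 10; 3, 4, 5, 6, 7 → 8.
Second digit: −2 each step, mod 10, so 9, 7, 5, 3, 1 → 9.
Combining the parts gives 89.

89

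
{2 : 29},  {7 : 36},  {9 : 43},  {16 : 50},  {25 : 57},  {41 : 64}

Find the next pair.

{66 : 71}

First coordinate: each term is the sum of the two before it; 2, 7, 9, 16, 25, 41 → 66.
Second coordinate: +7 each step; 29, 36, 43, 50, 57, 64 → 71.
So the next pair is {66 : 71}.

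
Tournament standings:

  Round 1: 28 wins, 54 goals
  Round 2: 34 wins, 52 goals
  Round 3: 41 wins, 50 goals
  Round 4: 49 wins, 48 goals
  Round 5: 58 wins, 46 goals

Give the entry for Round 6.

Wins — differences are 6, 7, 8, … (increasing by 1 each time): 28, 34, 41, 49, 58 → 68.
Goals goes 54, 52, 50, 48, 46 → 44 (−2 each step).
So the next row is 68 wins, 44 goals.

68 wins, 44 goals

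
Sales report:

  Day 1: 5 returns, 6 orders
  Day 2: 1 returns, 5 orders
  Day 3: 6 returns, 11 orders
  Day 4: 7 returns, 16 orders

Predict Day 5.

Returns — each term is the sum of the two before it: 5, 1, 6, 7 → 13.
For the orders, each term is the sum of the two before it: 6, 5, 11, 16 → 27.
Putting it together: 13 returns, 27 orders.

13 returns, 27 orders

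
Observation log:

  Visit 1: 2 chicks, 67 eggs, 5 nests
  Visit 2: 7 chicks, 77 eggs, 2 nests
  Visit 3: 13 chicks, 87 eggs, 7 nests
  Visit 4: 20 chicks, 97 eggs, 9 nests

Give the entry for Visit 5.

Chicks: differences are 5, 6, 7, … (increasing by 1 each time); 2, 7, 13, 20 → 28.
Eggs goes 67, 77, 87, 97 → 107 (+10 each step).
Nests: 5, 2, 7, 9 → 16 (each term is the sum of the two before it).
Putting it together: 28 chicks, 107 eggs, 16 nests.

28 chicks, 107 eggs, 16 nests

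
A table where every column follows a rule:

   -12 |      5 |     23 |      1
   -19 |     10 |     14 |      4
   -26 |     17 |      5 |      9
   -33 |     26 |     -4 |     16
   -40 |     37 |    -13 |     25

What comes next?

First component: -12, -19, -26, -33, -40 → -47 (−7 each step).
Second component: differences are 5, 7, 9, … (increasing by 2 each time), so 5, 10, 17, 26, 37 → 50.
Third component goes 23, 14, 5, -4, -13 → -22 (−9 each step).
Fourth component: perfect squares: 1², 2², 3², …; 1, 4, 9, 16, 25 → 36.
Combining the parts gives -47  50  -22  36.

-47  50  -22  36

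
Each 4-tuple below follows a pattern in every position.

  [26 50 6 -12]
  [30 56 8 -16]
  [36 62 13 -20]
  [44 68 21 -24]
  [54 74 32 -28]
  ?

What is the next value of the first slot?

First slot: differences are 4, 6, 8, … (increasing by 2 each time), so 26, 30, 36, 44, 54 → 66.
Second slot — +6 each step: 50, 56, 62, 68, 74 → 80.
Third slot: differences are 2, 5, 8, … (increasing by 3 each time); 6, 8, 13, 21, 32 → 46.
Fourth slot: -12, -16, -20, -24, -28 → -32 (−4 each step).

66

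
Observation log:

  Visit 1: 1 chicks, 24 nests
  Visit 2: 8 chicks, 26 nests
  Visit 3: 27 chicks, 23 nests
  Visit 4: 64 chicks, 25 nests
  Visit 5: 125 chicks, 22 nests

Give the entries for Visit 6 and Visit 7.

Chicks: perfect cubes: 1³, 2³, 3³, …; 1, 8, 27, 64, 125 → 216 → 343.
Nests: 24, 26, 23, 25, 22 → 24 → 21 (alternating steps +2, −3, +2, −3, …).
So the next two lines are 216 chicks, 24 nests and 343 chicks, 21 nests.

216 chicks, 24 nests; 343 chicks, 21 nests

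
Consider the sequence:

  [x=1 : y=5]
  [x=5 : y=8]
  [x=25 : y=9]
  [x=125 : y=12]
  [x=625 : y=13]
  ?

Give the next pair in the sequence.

X — ×5 each step: 1, 5, 25, 125, 625 → 3125.
For the y, alternating steps +3, +1, +3, +1, …: 5, 8, 9, 12, 13 → 16.
Putting it together: [x=3125 : y=16].

[x=3125 : y=16]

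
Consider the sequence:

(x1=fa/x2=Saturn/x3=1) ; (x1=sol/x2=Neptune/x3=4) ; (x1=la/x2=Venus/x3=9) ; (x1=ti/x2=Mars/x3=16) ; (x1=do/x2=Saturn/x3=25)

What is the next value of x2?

Neptune

X1 goes fa, sol, la, ti, do → re (runs through the solfège scale do→ti).
For the x2, repeats Saturn → Neptune → Venus → Mars: Saturn, Neptune, Venus, Mars, Saturn → Neptune.
X3: perfect squares: 1², 2², 3², …, so 1, 4, 9, 16, 25 → 36.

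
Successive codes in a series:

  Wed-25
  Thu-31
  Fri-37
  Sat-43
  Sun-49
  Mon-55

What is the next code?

Day: runs through the weekdays Mon→Sun, so Wed, Thu, Fri, Sat, Sun, Mon → Tue.
Second component goes 25, 31, 37, 43, 49, 55 → 61 (+6 each step).
Putting it together: Tue-61.

Tue-61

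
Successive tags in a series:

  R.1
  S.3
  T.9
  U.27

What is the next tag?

V.81

Letter: letters move forward 1 place in the alphabet, so R, S, T, U → V.
Second component — ×3 each step: 1, 3, 9, 27 → 81.
Combining the parts gives V.81.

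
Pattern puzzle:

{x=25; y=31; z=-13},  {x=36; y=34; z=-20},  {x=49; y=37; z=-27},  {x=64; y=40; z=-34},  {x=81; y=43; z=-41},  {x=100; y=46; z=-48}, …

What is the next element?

{x=121; y=49; z=-55}

X: perfect squares: 5², 6², 7², …; 25, 36, 49, 64, 81, 100 → 121.
Y goes 31, 34, 37, 40, 43, 46 → 49 (+3 each step).
Z: −7 each step; -13, -20, -27, -34, -41, -48 → -55.
So the next element is {x=121; y=49; z=-55}.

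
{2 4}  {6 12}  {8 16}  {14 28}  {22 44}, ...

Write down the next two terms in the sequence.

{36 72}, {58 116}

First component: each term is the sum of the two before it, so 2, 6, 8, 14, 22 → 36 → 58.
Second component — always 2 × the first component: 4, 12, 16, 28, 44 → 72 → 116.
So the next two terms are {36 72} and {58 116}.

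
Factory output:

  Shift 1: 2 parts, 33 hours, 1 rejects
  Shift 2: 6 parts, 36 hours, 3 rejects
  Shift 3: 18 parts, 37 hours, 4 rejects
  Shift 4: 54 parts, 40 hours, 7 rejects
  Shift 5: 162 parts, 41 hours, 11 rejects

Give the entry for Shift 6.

Parts: ×3 each step, so 2, 6, 18, 54, 162 → 486.
Hours: 33, 36, 37, 40, 41 → 44 (alternating steps +3, +1, +3, +1, …).
Rejects: 1, 3, 4, 7, 11 → 18 (each term is the sum of the two before it).
Putting it together: 486 parts, 44 hours, 18 rejects.

486 parts, 44 hours, 18 rejects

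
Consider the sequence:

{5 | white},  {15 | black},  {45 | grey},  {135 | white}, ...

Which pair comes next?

First value: 5, 15, 45, 135 → 405 (×3 each step).
Shade goes white, black, grey, white → black (repeats white → black → grey).
So the next pair is {405 | black}.

{405 | black}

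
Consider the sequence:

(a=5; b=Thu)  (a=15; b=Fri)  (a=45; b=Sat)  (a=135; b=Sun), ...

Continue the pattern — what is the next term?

(a=405; b=Mon)

A: ×3 each step, so 5, 15, 45, 135 → 405.
B — runs through the weekdays Mon→Sun: Thu, Fri, Sat, Sun → Mon.
So the next term is (a=405; b=Mon).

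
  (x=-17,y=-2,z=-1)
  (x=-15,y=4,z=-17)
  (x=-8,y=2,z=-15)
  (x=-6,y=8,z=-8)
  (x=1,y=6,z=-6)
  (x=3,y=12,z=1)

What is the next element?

X goes -17, -15, -8, -6, 1, 3 → 10 (alternating steps +2, +7, +2, +7, …).
Y: alternating steps +6, −2, +6, −2, …; -2, 4, 2, 8, 6, 12 → 10.
Z: always the previous value of the x; -1, -17, -15, -8, -6, 1 → 3.
So the next element is (x=10,y=10,z=3).

(x=10,y=10,z=3)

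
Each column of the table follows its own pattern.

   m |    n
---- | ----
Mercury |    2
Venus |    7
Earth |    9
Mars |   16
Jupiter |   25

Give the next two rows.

Saturn  41; Uranus  66

Column m: runs through the planets Mercury→Neptune; Mercury, Venus, Earth, Mars, Jupiter → Saturn → Uranus.
Column n — each term is the sum of the two before it: 2, 7, 9, 16, 25 → 41 → 66.
Putting the parts together: Saturn  41 and then Uranus  66.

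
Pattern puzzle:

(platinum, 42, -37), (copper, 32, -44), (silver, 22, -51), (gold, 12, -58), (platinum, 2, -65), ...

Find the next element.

Metal goes platinum, copper, silver, gold, platinum → copper (repeats platinum → copper → silver → gold).
Second component: 42, 32, 22, 12, 2 → -8 (−10 each step).
Third component: -37, -44, -51, -58, -65 → -72 (−7 each step).
Putting it together: (copper, -8, -72).

(copper, -8, -72)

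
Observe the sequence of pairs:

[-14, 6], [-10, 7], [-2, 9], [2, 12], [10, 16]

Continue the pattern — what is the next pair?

First entry: -14, -10, -2, 2, 10 → 14 (alternating steps +4, +8, +4, +8, …).
Second entry goes 6, 7, 9, 12, 16 → 21 (differences are 1, 2, 3, … (increasing by 1 each time)).
So the next pair is [14, 21].

[14, 21]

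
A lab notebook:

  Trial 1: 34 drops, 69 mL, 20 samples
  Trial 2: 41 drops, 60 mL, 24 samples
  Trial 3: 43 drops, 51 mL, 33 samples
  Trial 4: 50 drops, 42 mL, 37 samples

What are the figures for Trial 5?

52 drops, 33 mL, 46 samples

Drops goes 34, 41, 43, 50 → 52 (alternating steps +7, +2, +7, +2, …).
ML: 69, 60, 51, 42 → 33 (−9 each step).
Samples: 20, 24, 33, 37 → 46 (alternating steps +4, +9, +4, +9, …).
So the next record is 52 drops, 33 mL, 46 samples.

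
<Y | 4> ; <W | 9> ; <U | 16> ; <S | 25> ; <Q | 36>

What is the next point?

<O | 49>

For the letter, letters move back 2 places in the alphabet: Y, W, U, S, Q → O.
Second entry: perfect squares: 2², 3², 4², …, so 4, 9, 16, 25, 36 → 49.
Combining the parts gives <O | 49>.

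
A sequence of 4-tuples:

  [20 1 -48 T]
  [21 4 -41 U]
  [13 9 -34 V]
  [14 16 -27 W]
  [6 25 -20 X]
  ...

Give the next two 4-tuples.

First part — alternating steps +1, −8, +1, −8, …: 20, 21, 13, 14, 6 → 7 → -1.
Second part — perfect squares: 1², 2², 3², …: 1, 4, 9, 16, 25 → 36 → 49.
Third part — +7 each step: -48, -41, -34, -27, -20 → -13 → -6.
Letter: letters move forward 1 place in the alphabet, so T, U, V, W, X → Y → Z.
So the next two 4-tuples are [7 36 -13 Y] and [-1 49 -6 Z].

[7 36 -13 Y], [-1 49 -6 Z]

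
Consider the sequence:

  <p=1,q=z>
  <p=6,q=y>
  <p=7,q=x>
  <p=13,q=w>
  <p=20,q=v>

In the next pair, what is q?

u

Q goes z, y, x, w, v → u (letters move back 1 place in the alphabet).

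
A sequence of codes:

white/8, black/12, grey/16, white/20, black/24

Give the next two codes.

grey/28, white/32

Shade: white, black, grey, white, black → grey → white (repeats white → black → grey).
Second component goes 8, 12, 16, 20, 24 → 28 → 32 (+4 each step).
So the next two codes are grey/28 and white/32.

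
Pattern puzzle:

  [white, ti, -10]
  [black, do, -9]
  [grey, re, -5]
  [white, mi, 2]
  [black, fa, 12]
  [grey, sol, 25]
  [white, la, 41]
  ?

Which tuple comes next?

[black, ti, 60]

Shade goes white, black, grey, white, black, grey, white → black (repeats white → black → grey).
Note: runs through the solfège scale do→ti; ti, do, re, mi, fa, sol, la → ti.
Third coordinate: -10, -9, -5, 2, 12, 25, 41 → 60 (differences are 1, 4, 7, … (increasing by 3 each time)).
Combining the parts gives [black, ti, 60].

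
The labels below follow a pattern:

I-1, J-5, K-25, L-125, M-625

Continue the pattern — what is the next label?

Letter: letters move forward 1 place in the alphabet; I, J, K, L, M → N.
For the second component, ×5 each step: 1, 5, 25, 125, 625 → 3125.
Putting it together: N-3125.

N-3125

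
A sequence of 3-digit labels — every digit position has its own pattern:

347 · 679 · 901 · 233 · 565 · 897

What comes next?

129

First digit goes 3, 6, 9, 2, 5, 8 → 1 (+3 each step, mod 10).
Second digit: +3 each step, mod 10; 4, 7, 0, 3, 6, 9 → 2.
Third digit — +2 each step, mod 10: 7, 9, 1, 3, 5, 7 → 9.
Putting it together: 129.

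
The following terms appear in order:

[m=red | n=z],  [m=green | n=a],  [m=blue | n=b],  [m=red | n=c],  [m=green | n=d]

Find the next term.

[m=blue | n=e]

M: repeats red → green → blue, so red, green, blue, red, green → blue.
N goes z, a, b, c, d → e (letters move forward 1 place in the alphabet, wrapping Z→A).
Combining the parts gives [m=blue | n=e].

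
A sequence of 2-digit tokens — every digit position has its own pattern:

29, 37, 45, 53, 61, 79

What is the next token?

87

For the first digit, +1 each step, mod 10: 2, 3, 4, 5, 6, 7 → 8.
Second digit: −2 each step, mod 10; 9, 7, 5, 3, 1, 9 → 7.
Combining the parts gives 87.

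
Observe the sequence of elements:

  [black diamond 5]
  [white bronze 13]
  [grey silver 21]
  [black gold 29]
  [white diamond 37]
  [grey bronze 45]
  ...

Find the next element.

[black silver 53]

Shade goes black, white, grey, black, white, grey → black (repeats black → white → grey).
Rank: diamond, bronze, silver, gold, diamond, bronze → silver (repeats diamond → bronze → silver → gold).
For the third part, +8 each step: 5, 13, 21, 29, 37, 45 → 53.
Putting it together: [black silver 53].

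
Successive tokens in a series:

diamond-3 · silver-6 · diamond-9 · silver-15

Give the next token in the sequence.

Rank: diamond, silver, diamond, silver → diamond (alternates diamond ↔ silver).
Second component: each term is the sum of the two before it; 3, 6, 9, 15 → 24.
Putting it together: diamond-24.

diamond-24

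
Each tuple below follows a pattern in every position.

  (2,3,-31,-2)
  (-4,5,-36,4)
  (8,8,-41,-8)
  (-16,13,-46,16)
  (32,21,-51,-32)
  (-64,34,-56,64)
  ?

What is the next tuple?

For the first coordinate, ×(-2) each step: 2, -4, 8, -16, 32, -64 → 128.
Second coordinate: each term is the sum of the two before it, so 3, 5, 8, 13, 21, 34 → 55.
Third coordinate: -31, -36, -41, -46, -51, -56 → -61 (−5 each step).
Fourth coordinate — ×(-2) each step: -2, 4, -8, 16, -32, 64 → -128.
Putting it together: (128,55,-61,-128).

(128,55,-61,-128)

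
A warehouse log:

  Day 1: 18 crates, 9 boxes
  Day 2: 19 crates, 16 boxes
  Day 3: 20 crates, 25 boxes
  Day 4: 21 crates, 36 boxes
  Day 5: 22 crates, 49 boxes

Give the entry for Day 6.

23 crates, 64 boxes

For the crates, +1 each step: 18, 19, 20, 21, 22 → 23.
Boxes: perfect squares: 3², 4², 5², …; 9, 16, 25, 36, 49 → 64.
Combining the parts gives 23 crates, 64 boxes.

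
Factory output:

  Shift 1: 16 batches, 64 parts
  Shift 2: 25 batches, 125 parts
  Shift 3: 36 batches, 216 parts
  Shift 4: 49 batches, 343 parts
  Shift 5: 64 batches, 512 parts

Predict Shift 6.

81 batches, 729 parts

Batches — perfect squares: 4², 5², 6², …: 16, 25, 36, 49, 64 → 81.
Parts: perfect cubes: 4³, 5³, 6³, …, so 64, 125, 216, 343, 512 → 729.
Putting it together: 81 batches, 729 parts.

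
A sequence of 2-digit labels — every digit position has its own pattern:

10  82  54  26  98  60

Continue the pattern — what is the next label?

First digit: 1, 8, 5, 2, 9, 6 → 3 (−3 each step, mod 10).
Second digit: +2 each step, mod 10, so 0, 2, 4, 6, 8, 0 → 2.
Combining the parts gives 32.

32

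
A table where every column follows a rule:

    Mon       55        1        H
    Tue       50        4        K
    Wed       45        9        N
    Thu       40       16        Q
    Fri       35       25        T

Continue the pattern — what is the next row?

Sat  30  36  W

Day: runs through the weekdays Mon→Sun, so Mon, Tue, Wed, Thu, Fri → Sat.
Second component: −5 each step; 55, 50, 45, 40, 35 → 30.
Third component: perfect squares: 1², 2², 3², …, so 1, 4, 9, 16, 25 → 36.
Letter: H, K, N, Q, T → W (letters move forward 3 places in the alphabet).
Combining the parts gives Sat  30  36  W.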